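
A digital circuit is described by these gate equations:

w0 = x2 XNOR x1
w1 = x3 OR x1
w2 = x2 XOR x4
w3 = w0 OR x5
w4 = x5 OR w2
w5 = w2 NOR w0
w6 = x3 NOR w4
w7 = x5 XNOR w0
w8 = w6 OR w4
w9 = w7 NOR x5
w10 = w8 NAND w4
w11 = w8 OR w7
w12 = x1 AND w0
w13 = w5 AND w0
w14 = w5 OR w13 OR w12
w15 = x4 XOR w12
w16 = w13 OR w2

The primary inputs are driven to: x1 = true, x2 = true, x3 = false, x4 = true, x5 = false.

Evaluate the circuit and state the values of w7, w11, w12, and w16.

w0 = x2 XNOR x1 = true XNOR true = true
w2 = x2 XOR x4 = true XOR true = false
w4 = x5 OR w2 = false OR false = false
w5 = w2 NOR w0 = false NOR true = false
w6 = x3 NOR w4 = false NOR false = true
w7 = x5 XNOR w0 = false XNOR true = false
w8 = w6 OR w4 = true OR false = true
w11 = w8 OR w7 = true OR false = true
w12 = x1 AND w0 = true AND true = true
w13 = w5 AND w0 = false AND true = false
w16 = w13 OR w2 = false OR false = false

w7 = false, w11 = true, w12 = true, w16 = false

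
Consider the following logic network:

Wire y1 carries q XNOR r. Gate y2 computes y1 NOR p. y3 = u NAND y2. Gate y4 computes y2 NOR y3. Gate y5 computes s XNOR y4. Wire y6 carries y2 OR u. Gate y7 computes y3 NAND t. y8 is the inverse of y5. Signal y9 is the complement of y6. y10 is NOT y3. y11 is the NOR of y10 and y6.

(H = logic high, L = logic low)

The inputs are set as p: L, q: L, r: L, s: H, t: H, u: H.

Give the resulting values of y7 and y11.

y7 = L  y11 = L

y1 = q XNOR r = L XNOR L = H
y2 = y1 NOR p = H NOR L = L
y3 = u NAND y2 = H NAND L = H
y6 = y2 OR u = L OR H = H
y7 = y3 NAND t = H NAND H = L
y10 = NOT y3 = NOT H = L
y11 = y10 NOR y6 = L NOR H = L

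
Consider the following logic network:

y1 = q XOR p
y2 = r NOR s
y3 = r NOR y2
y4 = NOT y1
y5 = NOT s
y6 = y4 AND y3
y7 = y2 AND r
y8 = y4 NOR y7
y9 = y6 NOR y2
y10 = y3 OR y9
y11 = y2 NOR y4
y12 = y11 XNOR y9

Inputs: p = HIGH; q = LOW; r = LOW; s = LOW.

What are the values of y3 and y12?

y1 = q XOR p = LOW XOR HIGH = HIGH
y2 = r NOR s = LOW NOR LOW = HIGH
y3 = r NOR y2 = LOW NOR HIGH = LOW
y4 = NOT y1 = NOT HIGH = LOW
y6 = y4 AND y3 = LOW AND LOW = LOW
y9 = y6 NOR y2 = LOW NOR HIGH = LOW
y11 = y2 NOR y4 = HIGH NOR LOW = LOW
y12 = y11 XNOR y9 = LOW XNOR LOW = HIGH

y3 = LOW  y12 = HIGH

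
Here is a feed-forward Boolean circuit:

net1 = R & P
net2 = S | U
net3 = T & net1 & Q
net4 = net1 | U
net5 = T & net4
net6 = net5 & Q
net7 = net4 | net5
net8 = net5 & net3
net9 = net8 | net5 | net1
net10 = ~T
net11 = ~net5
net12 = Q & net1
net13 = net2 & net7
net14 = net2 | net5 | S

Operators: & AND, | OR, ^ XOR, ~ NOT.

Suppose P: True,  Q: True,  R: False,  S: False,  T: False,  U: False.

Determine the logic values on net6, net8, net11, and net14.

net1 = R AND P = False AND True = False
net2 = S OR U = False OR False = False
net3 = T AND net1 AND Q = False AND False AND True = False
net4 = net1 OR U = False OR False = False
net5 = T AND net4 = False AND False = False
net6 = net5 AND Q = False AND True = False
net8 = net5 AND net3 = False AND False = False
net11 = NOT net5 = NOT False = True
net14 = net2 OR net5 OR S = False OR False OR False = False

net6 = False  net8 = False  net11 = True  net14 = False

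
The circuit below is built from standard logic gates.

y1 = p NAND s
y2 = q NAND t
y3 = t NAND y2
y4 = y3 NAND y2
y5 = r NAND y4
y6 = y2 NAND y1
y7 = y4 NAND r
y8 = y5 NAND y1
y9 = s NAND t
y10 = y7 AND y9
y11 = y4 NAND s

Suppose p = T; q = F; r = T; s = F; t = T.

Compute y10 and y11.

y2 = q NAND t = F NAND T = T
y3 = t NAND y2 = T NAND T = F
y4 = y3 NAND y2 = F NAND T = T
y7 = y4 NAND r = T NAND T = F
y9 = s NAND t = F NAND T = T
y10 = y7 AND y9 = F AND T = F
y11 = y4 NAND s = T NAND F = T

y10 = F, y11 = T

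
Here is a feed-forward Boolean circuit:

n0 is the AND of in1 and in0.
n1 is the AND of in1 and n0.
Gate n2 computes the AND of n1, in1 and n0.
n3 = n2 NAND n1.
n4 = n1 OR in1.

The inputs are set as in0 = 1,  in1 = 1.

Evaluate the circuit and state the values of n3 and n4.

n0 = in1 AND in0 = 1 AND 1 = 1
n1 = in1 AND n0 = 1 AND 1 = 1
n2 = n1 AND in1 AND n0 = 1 AND 1 AND 1 = 1
n3 = n2 NAND n1 = 1 NAND 1 = 0
n4 = n1 OR in1 = 1 OR 1 = 1

n3 = 0, n4 = 1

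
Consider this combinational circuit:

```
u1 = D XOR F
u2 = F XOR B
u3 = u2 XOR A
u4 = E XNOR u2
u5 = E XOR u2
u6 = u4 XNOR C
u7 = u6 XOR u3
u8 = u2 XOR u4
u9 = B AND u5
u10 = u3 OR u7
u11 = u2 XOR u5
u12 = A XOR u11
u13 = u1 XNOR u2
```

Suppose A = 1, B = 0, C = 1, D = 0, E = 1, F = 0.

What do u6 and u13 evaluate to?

u6 = 0, u13 = 1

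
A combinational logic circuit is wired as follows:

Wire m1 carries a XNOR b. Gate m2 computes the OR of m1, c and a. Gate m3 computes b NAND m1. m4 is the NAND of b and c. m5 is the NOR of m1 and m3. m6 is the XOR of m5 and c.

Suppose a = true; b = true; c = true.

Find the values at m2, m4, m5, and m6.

m2 = true  m4 = false  m5 = false  m6 = true

m1 = a XNOR b = true XNOR true = true
m2 = m1 OR c OR a = true OR true OR true = true
m3 = b NAND m1 = true NAND true = false
m4 = b NAND c = true NAND true = false
m5 = m1 NOR m3 = true NOR false = false
m6 = m5 XOR c = false XOR true = true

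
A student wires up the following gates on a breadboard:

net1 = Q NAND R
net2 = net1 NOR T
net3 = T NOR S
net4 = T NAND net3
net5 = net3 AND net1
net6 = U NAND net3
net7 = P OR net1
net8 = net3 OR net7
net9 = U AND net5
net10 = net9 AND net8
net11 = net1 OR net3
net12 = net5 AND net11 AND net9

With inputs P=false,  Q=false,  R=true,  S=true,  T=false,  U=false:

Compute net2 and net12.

net2 = false, net12 = false

net1 = Q NAND R = false NAND true = true
net2 = net1 NOR T = true NOR false = false
net3 = T NOR S = false NOR true = false
net5 = net3 AND net1 = false AND true = false
net9 = U AND net5 = false AND false = false
net11 = net1 OR net3 = true OR false = true
net12 = net5 AND net11 AND net9 = false AND true AND false = false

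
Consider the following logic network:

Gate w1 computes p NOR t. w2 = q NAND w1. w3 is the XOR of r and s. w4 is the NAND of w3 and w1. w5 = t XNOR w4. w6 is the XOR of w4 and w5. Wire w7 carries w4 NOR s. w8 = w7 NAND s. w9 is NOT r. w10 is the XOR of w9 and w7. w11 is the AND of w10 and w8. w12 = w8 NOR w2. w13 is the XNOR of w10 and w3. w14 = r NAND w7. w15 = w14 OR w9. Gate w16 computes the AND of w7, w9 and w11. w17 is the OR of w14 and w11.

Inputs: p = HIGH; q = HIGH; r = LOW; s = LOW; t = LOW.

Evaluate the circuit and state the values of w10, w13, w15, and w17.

w10 = HIGH, w13 = LOW, w15 = HIGH, w17 = HIGH

w1 = p NOR t = HIGH NOR LOW = LOW
w3 = r XOR s = LOW XOR LOW = LOW
w4 = w3 NAND w1 = LOW NAND LOW = HIGH
w7 = w4 NOR s = HIGH NOR LOW = LOW
w8 = w7 NAND s = LOW NAND LOW = HIGH
w9 = NOT r = NOT LOW = HIGH
w10 = w9 XOR w7 = HIGH XOR LOW = HIGH
w11 = w10 AND w8 = HIGH AND HIGH = HIGH
w13 = w10 XNOR w3 = HIGH XNOR LOW = LOW
w14 = r NAND w7 = LOW NAND LOW = HIGH
w15 = w14 OR w9 = HIGH OR HIGH = HIGH
w17 = w14 OR w11 = HIGH OR HIGH = HIGH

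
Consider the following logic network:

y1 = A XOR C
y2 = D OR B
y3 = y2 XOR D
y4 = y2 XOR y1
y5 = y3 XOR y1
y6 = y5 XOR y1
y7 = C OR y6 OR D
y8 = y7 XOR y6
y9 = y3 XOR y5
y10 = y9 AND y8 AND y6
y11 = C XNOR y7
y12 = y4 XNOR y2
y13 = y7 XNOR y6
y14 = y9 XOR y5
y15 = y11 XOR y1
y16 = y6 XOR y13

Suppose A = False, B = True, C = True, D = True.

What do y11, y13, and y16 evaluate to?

y1 = A XOR C = False XOR True = True
y2 = D OR B = True OR True = True
y3 = y2 XOR D = True XOR True = False
y5 = y3 XOR y1 = False XOR True = True
y6 = y5 XOR y1 = True XOR True = False
y7 = C OR y6 OR D = True OR False OR True = True
y11 = C XNOR y7 = True XNOR True = True
y13 = y7 XNOR y6 = True XNOR False = False
y16 = y6 XOR y13 = False XOR False = False

y11 = True, y13 = False, y16 = False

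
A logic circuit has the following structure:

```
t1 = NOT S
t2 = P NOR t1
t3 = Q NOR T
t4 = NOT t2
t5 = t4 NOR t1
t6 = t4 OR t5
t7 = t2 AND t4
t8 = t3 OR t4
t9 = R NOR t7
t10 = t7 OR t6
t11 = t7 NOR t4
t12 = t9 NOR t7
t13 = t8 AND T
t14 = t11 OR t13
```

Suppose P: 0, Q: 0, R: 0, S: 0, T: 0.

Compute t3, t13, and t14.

t1 = NOT S = NOT 0 = 1
t2 = P NOR t1 = 0 NOR 1 = 0
t3 = Q NOR T = 0 NOR 0 = 1
t4 = NOT t2 = NOT 0 = 1
t7 = t2 AND t4 = 0 AND 1 = 0
t8 = t3 OR t4 = 1 OR 1 = 1
t11 = t7 NOR t4 = 0 NOR 1 = 0
t13 = t8 AND T = 1 AND 0 = 0
t14 = t11 OR t13 = 0 OR 0 = 0

t3 = 1; t13 = 0; t14 = 0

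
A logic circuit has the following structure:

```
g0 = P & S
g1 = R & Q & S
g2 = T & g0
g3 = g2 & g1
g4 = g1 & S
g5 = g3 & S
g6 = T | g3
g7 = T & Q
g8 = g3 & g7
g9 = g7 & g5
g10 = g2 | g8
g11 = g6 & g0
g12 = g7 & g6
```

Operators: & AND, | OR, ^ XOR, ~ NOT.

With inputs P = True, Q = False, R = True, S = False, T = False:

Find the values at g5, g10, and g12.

g0 = P AND S = True AND False = False
g1 = R AND Q AND S = True AND False AND False = False
g2 = T AND g0 = False AND False = False
g3 = g2 AND g1 = False AND False = False
g5 = g3 AND S = False AND False = False
g6 = T OR g3 = False OR False = False
g7 = T AND Q = False AND False = False
g8 = g3 AND g7 = False AND False = False
g10 = g2 OR g8 = False OR False = False
g12 = g7 AND g6 = False AND False = False

g5 = False, g10 = False, g12 = False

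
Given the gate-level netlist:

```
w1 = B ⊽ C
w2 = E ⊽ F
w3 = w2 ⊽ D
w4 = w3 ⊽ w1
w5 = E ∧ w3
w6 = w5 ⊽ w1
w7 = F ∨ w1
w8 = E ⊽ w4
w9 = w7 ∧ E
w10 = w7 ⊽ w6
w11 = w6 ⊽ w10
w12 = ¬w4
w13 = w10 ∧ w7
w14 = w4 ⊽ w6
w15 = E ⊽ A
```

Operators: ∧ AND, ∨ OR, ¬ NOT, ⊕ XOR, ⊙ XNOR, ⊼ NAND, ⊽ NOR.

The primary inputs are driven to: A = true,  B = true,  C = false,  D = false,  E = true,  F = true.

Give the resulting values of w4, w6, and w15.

w1 = B NOR C = true NOR false = false
w2 = E NOR F = true NOR true = false
w3 = w2 NOR D = false NOR false = true
w4 = w3 NOR w1 = true NOR false = false
w5 = E AND w3 = true AND true = true
w6 = w5 NOR w1 = true NOR false = false
w15 = E NOR A = true NOR true = false

w4 = false, w6 = false, w15 = false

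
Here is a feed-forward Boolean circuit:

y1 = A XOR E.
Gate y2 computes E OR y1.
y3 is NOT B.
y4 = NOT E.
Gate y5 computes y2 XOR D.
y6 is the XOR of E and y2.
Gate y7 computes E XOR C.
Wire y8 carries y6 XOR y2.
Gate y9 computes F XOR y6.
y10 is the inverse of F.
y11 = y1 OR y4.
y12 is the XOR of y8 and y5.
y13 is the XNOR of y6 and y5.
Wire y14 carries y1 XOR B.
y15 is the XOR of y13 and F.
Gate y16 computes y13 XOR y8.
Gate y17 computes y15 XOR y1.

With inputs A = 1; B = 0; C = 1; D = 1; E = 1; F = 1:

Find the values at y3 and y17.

y3 = 1, y17 = 0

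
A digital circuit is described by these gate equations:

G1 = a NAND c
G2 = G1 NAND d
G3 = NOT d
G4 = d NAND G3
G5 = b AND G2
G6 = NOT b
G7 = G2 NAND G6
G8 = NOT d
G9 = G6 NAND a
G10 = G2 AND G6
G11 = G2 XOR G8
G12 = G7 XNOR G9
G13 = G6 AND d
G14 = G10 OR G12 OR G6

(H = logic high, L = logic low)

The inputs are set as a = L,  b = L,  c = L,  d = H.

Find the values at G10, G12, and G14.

G10 = L, G12 = H, G14 = H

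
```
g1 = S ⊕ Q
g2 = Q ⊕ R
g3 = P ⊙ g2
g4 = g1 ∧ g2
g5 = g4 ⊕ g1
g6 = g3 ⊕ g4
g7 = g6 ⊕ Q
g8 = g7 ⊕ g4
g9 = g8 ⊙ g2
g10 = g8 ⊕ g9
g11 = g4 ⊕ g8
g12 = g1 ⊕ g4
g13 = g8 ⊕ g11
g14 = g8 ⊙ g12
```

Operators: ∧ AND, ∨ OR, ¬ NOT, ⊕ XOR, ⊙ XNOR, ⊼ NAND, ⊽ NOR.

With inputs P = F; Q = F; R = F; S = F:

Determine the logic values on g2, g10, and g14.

g1 = S XOR Q = F XOR F = F
g2 = Q XOR R = F XOR F = F
g3 = P XNOR g2 = F XNOR F = T
g4 = g1 AND g2 = F AND F = F
g6 = g3 XOR g4 = T XOR F = T
g7 = g6 XOR Q = T XOR F = T
g8 = g7 XOR g4 = T XOR F = T
g9 = g8 XNOR g2 = T XNOR F = F
g10 = g8 XOR g9 = T XOR F = T
g12 = g1 XOR g4 = F XOR F = F
g14 = g8 XNOR g12 = T XNOR F = F

g2 = F; g10 = T; g14 = F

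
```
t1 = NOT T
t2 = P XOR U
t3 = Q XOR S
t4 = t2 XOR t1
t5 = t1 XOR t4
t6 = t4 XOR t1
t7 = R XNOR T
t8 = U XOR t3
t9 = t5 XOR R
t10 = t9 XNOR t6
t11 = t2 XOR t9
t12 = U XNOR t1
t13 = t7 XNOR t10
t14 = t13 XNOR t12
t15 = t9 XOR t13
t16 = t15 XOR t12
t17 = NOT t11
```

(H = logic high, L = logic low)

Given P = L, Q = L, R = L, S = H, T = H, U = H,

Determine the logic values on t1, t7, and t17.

t1 = NOT T = NOT H = L
t2 = P XOR U = L XOR H = H
t4 = t2 XOR t1 = H XOR L = H
t5 = t1 XOR t4 = L XOR H = H
t7 = R XNOR T = L XNOR H = L
t9 = t5 XOR R = H XOR L = H
t11 = t2 XOR t9 = H XOR H = L
t17 = NOT t11 = NOT L = H

t1 = L, t7 = L, t17 = H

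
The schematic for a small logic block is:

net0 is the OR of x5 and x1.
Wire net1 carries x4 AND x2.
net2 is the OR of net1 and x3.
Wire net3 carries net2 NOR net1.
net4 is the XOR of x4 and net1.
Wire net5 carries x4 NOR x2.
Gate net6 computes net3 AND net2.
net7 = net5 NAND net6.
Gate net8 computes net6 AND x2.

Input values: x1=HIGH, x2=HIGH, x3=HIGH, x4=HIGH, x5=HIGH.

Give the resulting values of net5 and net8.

net1 = x4 AND x2 = HIGH AND HIGH = HIGH
net2 = net1 OR x3 = HIGH OR HIGH = HIGH
net3 = net2 NOR net1 = HIGH NOR HIGH = LOW
net5 = x4 NOR x2 = HIGH NOR HIGH = LOW
net6 = net3 AND net2 = LOW AND HIGH = LOW
net8 = net6 AND x2 = LOW AND HIGH = LOW

net5 = LOW; net8 = LOW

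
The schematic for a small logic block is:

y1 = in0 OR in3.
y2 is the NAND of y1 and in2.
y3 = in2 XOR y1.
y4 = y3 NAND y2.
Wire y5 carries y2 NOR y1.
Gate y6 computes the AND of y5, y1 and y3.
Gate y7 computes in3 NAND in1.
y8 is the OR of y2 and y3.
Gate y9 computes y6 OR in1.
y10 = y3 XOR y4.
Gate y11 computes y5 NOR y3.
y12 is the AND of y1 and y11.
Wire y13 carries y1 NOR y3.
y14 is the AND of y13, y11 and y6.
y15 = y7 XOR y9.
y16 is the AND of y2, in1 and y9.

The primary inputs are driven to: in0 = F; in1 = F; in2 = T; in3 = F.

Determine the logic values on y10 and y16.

y1 = in0 OR in3 = F OR F = F
y2 = y1 NAND in2 = F NAND T = T
y3 = in2 XOR y1 = T XOR F = T
y4 = y3 NAND y2 = T NAND T = F
y5 = y2 NOR y1 = T NOR F = F
y6 = y5 AND y1 AND y3 = F AND F AND T = F
y9 = y6 OR in1 = F OR F = F
y10 = y3 XOR y4 = T XOR F = T
y16 = y2 AND in1 AND y9 = T AND F AND F = F

y10 = T, y16 = F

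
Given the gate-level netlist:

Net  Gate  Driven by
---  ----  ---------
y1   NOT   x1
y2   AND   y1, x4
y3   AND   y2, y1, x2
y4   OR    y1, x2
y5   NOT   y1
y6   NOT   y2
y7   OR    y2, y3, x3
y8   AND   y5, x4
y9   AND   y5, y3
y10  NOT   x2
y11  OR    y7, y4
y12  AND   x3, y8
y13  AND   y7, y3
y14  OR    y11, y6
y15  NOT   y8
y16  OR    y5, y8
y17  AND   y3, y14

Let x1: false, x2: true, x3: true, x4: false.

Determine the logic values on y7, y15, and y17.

y1 = NOT x1 = NOT false = true
y2 = y1 AND x4 = true AND false = false
y3 = y2 AND y1 AND x2 = false AND true AND true = false
y4 = y1 OR x2 = true OR true = true
y5 = NOT y1 = NOT true = false
y6 = NOT y2 = NOT false = true
y7 = y2 OR y3 OR x3 = false OR false OR true = true
y8 = y5 AND x4 = false AND false = false
y11 = y7 OR y4 = true OR true = true
y14 = y11 OR y6 = true OR true = true
y15 = NOT y8 = NOT false = true
y17 = y3 AND y14 = false AND true = false

y7 = true  y15 = true  y17 = false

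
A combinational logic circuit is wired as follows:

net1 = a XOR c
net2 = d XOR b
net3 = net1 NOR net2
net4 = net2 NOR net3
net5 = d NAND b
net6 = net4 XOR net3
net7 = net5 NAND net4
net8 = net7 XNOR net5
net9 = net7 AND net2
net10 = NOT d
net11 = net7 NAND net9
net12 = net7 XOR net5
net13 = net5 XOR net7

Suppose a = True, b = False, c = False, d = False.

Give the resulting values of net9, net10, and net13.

net1 = a XOR c = True XOR False = True
net2 = d XOR b = False XOR False = False
net3 = net1 NOR net2 = True NOR False = False
net4 = net2 NOR net3 = False NOR False = True
net5 = d NAND b = False NAND False = True
net7 = net5 NAND net4 = True NAND True = False
net9 = net7 AND net2 = False AND False = False
net10 = NOT d = NOT False = True
net13 = net5 XOR net7 = True XOR False = True

net9 = False  net10 = True  net13 = True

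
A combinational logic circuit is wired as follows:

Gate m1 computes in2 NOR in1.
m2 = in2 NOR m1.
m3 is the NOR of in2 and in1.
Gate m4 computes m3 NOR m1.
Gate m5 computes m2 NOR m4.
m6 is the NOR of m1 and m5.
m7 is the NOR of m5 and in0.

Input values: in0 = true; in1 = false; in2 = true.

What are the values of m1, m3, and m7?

m1 = false; m3 = false; m7 = false

m1 = in2 NOR in1 = true NOR false = false
m2 = in2 NOR m1 = true NOR false = false
m3 = in2 NOR in1 = true NOR false = false
m4 = m3 NOR m1 = false NOR false = true
m5 = m2 NOR m4 = false NOR true = false
m7 = m5 NOR in0 = false NOR true = false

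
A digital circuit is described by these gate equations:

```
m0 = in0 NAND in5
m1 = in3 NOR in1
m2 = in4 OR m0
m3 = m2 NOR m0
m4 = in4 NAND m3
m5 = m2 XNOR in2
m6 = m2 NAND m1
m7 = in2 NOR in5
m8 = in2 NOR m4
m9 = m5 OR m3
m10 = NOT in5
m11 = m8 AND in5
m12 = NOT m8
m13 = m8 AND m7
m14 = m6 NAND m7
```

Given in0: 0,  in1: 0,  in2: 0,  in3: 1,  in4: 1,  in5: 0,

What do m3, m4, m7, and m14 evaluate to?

m3 = 0  m4 = 1  m7 = 1  m14 = 0

m0 = in0 NAND in5 = 0 NAND 0 = 1
m1 = in3 NOR in1 = 1 NOR 0 = 0
m2 = in4 OR m0 = 1 OR 1 = 1
m3 = m2 NOR m0 = 1 NOR 1 = 0
m4 = in4 NAND m3 = 1 NAND 0 = 1
m6 = m2 NAND m1 = 1 NAND 0 = 1
m7 = in2 NOR in5 = 0 NOR 0 = 1
m14 = m6 NAND m7 = 1 NAND 1 = 0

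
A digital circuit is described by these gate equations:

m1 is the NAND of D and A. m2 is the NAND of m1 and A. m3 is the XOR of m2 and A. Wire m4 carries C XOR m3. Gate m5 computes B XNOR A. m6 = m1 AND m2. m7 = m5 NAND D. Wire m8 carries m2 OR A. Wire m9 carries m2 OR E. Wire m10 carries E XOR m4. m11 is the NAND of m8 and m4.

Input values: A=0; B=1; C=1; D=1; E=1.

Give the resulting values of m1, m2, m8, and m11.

m1 = 1  m2 = 1  m8 = 1  m11 = 1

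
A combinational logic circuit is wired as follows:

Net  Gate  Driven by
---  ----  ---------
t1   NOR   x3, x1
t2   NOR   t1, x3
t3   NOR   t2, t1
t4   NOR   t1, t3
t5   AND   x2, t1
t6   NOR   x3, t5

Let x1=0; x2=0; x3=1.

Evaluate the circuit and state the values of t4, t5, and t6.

t4 = 0  t5 = 0  t6 = 0

t1 = x3 NOR x1 = 1 NOR 0 = 0
t2 = t1 NOR x3 = 0 NOR 1 = 0
t3 = t2 NOR t1 = 0 NOR 0 = 1
t4 = t1 NOR t3 = 0 NOR 1 = 0
t5 = x2 AND t1 = 0 AND 0 = 0
t6 = x3 NOR t5 = 1 NOR 0 = 0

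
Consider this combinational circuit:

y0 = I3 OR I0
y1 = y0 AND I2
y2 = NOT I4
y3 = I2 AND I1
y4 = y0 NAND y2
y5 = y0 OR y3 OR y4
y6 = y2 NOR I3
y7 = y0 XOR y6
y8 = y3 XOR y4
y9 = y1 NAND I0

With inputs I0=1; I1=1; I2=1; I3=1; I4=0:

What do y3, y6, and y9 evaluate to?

y3 = 1, y6 = 0, y9 = 0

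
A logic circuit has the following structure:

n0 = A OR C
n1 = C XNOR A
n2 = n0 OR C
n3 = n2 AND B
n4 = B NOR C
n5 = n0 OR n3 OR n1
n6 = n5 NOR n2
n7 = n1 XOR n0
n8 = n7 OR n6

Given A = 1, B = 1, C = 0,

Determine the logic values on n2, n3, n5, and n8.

n0 = A OR C = 1 OR 0 = 1
n1 = C XNOR A = 0 XNOR 1 = 0
n2 = n0 OR C = 1 OR 0 = 1
n3 = n2 AND B = 1 AND 1 = 1
n5 = n0 OR n3 OR n1 = 1 OR 1 OR 0 = 1
n6 = n5 NOR n2 = 1 NOR 1 = 0
n7 = n1 XOR n0 = 0 XOR 1 = 1
n8 = n7 OR n6 = 1 OR 0 = 1

n2 = 1; n3 = 1; n5 = 1; n8 = 1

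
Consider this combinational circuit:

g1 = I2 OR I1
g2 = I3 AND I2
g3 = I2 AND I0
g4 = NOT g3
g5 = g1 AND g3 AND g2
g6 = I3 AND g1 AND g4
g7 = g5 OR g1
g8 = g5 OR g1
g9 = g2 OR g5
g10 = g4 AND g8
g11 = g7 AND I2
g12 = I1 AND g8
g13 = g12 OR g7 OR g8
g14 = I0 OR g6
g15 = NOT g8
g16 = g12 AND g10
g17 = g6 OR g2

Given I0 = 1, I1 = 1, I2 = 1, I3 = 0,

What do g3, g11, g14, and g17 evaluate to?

g3 = 1  g11 = 1  g14 = 1  g17 = 0

g1 = I2 OR I1 = 1 OR 1 = 1
g2 = I3 AND I2 = 0 AND 1 = 0
g3 = I2 AND I0 = 1 AND 1 = 1
g4 = NOT g3 = NOT 1 = 0
g5 = g1 AND g3 AND g2 = 1 AND 1 AND 0 = 0
g6 = I3 AND g1 AND g4 = 0 AND 1 AND 0 = 0
g7 = g5 OR g1 = 0 OR 1 = 1
g11 = g7 AND I2 = 1 AND 1 = 1
g14 = I0 OR g6 = 1 OR 0 = 1
g17 = g6 OR g2 = 0 OR 0 = 0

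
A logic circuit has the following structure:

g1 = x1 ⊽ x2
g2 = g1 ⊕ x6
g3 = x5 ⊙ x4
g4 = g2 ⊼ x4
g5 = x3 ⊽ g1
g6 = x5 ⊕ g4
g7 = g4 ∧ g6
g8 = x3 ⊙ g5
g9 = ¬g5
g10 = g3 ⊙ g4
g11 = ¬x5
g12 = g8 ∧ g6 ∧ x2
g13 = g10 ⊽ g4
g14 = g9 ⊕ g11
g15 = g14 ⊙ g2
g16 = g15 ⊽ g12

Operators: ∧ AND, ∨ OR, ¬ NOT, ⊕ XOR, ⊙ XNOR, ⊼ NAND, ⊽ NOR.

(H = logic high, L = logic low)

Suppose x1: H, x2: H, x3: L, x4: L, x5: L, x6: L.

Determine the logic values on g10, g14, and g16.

g1 = x1 NOR x2 = H NOR H = L
g2 = g1 XOR x6 = L XOR L = L
g3 = x5 XNOR x4 = L XNOR L = H
g4 = g2 NAND x4 = L NAND L = H
g5 = x3 NOR g1 = L NOR L = H
g6 = x5 XOR g4 = L XOR H = H
g8 = x3 XNOR g5 = L XNOR H = L
g9 = NOT g5 = NOT H = L
g10 = g3 XNOR g4 = H XNOR H = H
g11 = NOT x5 = NOT L = H
g12 = g8 AND g6 AND x2 = L AND H AND H = L
g14 = g9 XOR g11 = L XOR H = H
g15 = g14 XNOR g2 = H XNOR L = L
g16 = g15 NOR g12 = L NOR L = H

g10 = H, g14 = H, g16 = H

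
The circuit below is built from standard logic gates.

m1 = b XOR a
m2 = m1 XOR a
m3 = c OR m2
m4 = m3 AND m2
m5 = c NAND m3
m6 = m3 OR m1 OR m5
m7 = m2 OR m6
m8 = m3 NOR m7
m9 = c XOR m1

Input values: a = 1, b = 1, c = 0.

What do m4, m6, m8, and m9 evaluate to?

m4 = 1, m6 = 1, m8 = 0, m9 = 0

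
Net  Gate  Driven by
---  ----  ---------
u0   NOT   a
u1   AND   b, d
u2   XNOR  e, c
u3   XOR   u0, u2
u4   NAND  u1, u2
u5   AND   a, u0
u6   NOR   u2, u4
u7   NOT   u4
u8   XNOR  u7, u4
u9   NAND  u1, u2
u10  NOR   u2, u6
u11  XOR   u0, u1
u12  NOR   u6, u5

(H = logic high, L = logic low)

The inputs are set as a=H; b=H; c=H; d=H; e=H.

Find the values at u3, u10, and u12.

u0 = NOT a = NOT H = L
u1 = b AND d = H AND H = H
u2 = e XNOR c = H XNOR H = H
u3 = u0 XOR u2 = L XOR H = H
u4 = u1 NAND u2 = H NAND H = L
u5 = a AND u0 = H AND L = L
u6 = u2 NOR u4 = H NOR L = L
u10 = u2 NOR u6 = H NOR L = L
u12 = u6 NOR u5 = L NOR L = H

u3 = H; u10 = L; u12 = H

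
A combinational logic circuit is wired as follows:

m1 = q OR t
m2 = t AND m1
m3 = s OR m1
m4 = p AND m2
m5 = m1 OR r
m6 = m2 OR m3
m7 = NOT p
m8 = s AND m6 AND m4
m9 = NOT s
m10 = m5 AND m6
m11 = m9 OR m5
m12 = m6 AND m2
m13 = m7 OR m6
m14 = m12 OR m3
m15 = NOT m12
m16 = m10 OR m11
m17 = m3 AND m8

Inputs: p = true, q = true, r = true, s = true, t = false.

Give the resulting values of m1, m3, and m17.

m1 = true, m3 = true, m17 = false

m1 = q OR t = true OR false = true
m2 = t AND m1 = false AND true = false
m3 = s OR m1 = true OR true = true
m4 = p AND m2 = true AND false = false
m6 = m2 OR m3 = false OR true = true
m8 = s AND m6 AND m4 = true AND true AND false = false
m17 = m3 AND m8 = true AND false = false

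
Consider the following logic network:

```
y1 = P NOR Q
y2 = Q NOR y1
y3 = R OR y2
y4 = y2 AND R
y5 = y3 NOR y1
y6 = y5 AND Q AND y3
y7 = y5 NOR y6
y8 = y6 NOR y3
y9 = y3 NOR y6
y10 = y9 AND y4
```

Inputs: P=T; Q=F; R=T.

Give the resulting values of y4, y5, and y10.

y4 = T; y5 = F; y10 = F

y1 = P NOR Q = T NOR F = F
y2 = Q NOR y1 = F NOR F = T
y3 = R OR y2 = T OR T = T
y4 = y2 AND R = T AND T = T
y5 = y3 NOR y1 = T NOR F = F
y6 = y5 AND Q AND y3 = F AND F AND T = F
y9 = y3 NOR y6 = T NOR F = F
y10 = y9 AND y4 = F AND T = F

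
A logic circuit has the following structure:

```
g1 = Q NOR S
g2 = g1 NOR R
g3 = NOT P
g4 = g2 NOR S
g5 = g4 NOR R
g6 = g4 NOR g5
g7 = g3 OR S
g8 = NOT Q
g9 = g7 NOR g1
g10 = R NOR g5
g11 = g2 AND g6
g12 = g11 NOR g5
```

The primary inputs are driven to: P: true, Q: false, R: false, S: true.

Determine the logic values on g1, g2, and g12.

g1 = Q NOR S = false NOR true = false
g2 = g1 NOR R = false NOR false = true
g4 = g2 NOR S = true NOR true = false
g5 = g4 NOR R = false NOR false = true
g6 = g4 NOR g5 = false NOR true = false
g11 = g2 AND g6 = true AND false = false
g12 = g11 NOR g5 = false NOR true = false

g1 = false, g2 = true, g12 = false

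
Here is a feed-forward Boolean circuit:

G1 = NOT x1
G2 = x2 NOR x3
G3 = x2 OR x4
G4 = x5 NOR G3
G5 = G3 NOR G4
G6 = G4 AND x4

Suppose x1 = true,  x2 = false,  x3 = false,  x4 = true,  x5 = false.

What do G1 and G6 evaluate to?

G1 = NOT x1 = NOT true = false
G3 = x2 OR x4 = false OR true = true
G4 = x5 NOR G3 = false NOR true = false
G6 = G4 AND x4 = false AND true = false

G1 = false, G6 = false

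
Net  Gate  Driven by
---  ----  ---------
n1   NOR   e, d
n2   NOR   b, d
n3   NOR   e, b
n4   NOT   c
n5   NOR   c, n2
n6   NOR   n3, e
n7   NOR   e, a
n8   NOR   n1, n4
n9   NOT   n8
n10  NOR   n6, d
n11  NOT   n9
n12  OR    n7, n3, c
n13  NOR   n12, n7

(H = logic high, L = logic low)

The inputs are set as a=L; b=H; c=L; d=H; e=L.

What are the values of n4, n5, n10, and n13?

n4 = H; n5 = H; n10 = L; n13 = L

n2 = b NOR d = H NOR H = L
n3 = e NOR b = L NOR H = L
n4 = NOT c = NOT L = H
n5 = c NOR n2 = L NOR L = H
n6 = n3 NOR e = L NOR L = H
n7 = e NOR a = L NOR L = H
n10 = n6 NOR d = H NOR H = L
n12 = n7 OR n3 OR c = H OR L OR L = H
n13 = n12 NOR n7 = H NOR H = L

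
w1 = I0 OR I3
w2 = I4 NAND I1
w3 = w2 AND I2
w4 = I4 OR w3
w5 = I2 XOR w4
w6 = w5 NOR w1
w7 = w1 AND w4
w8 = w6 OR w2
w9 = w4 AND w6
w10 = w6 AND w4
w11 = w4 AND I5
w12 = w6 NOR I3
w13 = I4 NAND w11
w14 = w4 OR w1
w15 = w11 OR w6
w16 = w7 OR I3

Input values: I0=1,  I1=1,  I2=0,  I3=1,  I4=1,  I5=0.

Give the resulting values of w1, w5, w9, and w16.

w1 = I0 OR I3 = 1 OR 1 = 1
w2 = I4 NAND I1 = 1 NAND 1 = 0
w3 = w2 AND I2 = 0 AND 0 = 0
w4 = I4 OR w3 = 1 OR 0 = 1
w5 = I2 XOR w4 = 0 XOR 1 = 1
w6 = w5 NOR w1 = 1 NOR 1 = 0
w7 = w1 AND w4 = 1 AND 1 = 1
w9 = w4 AND w6 = 1 AND 0 = 0
w16 = w7 OR I3 = 1 OR 1 = 1

w1 = 1; w5 = 1; w9 = 0; w16 = 1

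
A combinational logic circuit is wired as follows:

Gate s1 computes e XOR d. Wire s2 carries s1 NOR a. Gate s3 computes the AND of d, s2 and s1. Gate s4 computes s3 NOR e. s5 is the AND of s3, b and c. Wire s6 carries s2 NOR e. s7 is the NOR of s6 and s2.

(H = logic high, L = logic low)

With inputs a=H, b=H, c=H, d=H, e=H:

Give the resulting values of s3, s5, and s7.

s1 = e XOR d = H XOR H = L
s2 = s1 NOR a = L NOR H = L
s3 = d AND s2 AND s1 = H AND L AND L = L
s5 = s3 AND b AND c = L AND H AND H = L
s6 = s2 NOR e = L NOR H = L
s7 = s6 NOR s2 = L NOR L = H

s3 = L  s5 = L  s7 = H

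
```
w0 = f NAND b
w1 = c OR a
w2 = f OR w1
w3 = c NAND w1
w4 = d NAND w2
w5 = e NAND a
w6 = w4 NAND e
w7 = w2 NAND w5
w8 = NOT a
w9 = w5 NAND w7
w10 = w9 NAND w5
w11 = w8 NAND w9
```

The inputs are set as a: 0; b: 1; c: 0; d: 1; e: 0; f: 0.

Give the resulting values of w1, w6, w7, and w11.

w1 = 0, w6 = 1, w7 = 1, w11 = 1

w1 = c OR a = 0 OR 0 = 0
w2 = f OR w1 = 0 OR 0 = 0
w4 = d NAND w2 = 1 NAND 0 = 1
w5 = e NAND a = 0 NAND 0 = 1
w6 = w4 NAND e = 1 NAND 0 = 1
w7 = w2 NAND w5 = 0 NAND 1 = 1
w8 = NOT a = NOT 0 = 1
w9 = w5 NAND w7 = 1 NAND 1 = 0
w11 = w8 NAND w9 = 1 NAND 0 = 1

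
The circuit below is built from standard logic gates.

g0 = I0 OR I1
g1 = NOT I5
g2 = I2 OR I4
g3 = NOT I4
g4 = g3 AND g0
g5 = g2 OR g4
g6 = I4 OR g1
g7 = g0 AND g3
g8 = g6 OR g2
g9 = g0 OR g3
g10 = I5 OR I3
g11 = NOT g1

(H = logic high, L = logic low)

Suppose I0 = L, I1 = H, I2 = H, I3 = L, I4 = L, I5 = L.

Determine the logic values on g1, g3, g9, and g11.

g1 = H, g3 = H, g9 = H, g11 = L

g0 = I0 OR I1 = L OR H = H
g1 = NOT I5 = NOT L = H
g3 = NOT I4 = NOT L = H
g9 = g0 OR g3 = H OR H = H
g11 = NOT g1 = NOT H = L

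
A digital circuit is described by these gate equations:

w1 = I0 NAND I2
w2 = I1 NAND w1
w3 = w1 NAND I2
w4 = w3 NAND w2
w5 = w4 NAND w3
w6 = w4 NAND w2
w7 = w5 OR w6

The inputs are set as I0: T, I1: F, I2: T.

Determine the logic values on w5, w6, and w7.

w5 = T, w6 = T, w7 = T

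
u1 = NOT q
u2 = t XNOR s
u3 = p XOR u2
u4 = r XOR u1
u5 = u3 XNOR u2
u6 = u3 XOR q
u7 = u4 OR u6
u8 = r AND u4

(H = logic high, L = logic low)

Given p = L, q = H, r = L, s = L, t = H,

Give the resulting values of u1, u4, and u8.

u1 = NOT q = NOT H = L
u4 = r XOR u1 = L XOR L = L
u8 = r AND u4 = L AND L = L

u1 = L, u4 = L, u8 = L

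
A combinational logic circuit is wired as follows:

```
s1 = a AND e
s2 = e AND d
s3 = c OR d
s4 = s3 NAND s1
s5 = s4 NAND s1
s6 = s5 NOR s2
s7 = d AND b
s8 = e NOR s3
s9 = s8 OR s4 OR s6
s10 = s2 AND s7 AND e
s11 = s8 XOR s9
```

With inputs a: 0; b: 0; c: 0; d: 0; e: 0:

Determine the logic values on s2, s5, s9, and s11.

s1 = a AND e = 0 AND 0 = 0
s2 = e AND d = 0 AND 0 = 0
s3 = c OR d = 0 OR 0 = 0
s4 = s3 NAND s1 = 0 NAND 0 = 1
s5 = s4 NAND s1 = 1 NAND 0 = 1
s6 = s5 NOR s2 = 1 NOR 0 = 0
s8 = e NOR s3 = 0 NOR 0 = 1
s9 = s8 OR s4 OR s6 = 1 OR 1 OR 0 = 1
s11 = s8 XOR s9 = 1 XOR 1 = 0

s2 = 0; s5 = 1; s9 = 1; s11 = 0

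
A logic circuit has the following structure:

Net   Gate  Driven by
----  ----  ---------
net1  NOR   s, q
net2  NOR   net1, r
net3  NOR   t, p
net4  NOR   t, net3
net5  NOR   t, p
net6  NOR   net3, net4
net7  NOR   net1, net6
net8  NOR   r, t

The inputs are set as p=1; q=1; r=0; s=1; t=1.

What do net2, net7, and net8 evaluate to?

net2 = 1; net7 = 0; net8 = 0

net1 = s NOR q = 1 NOR 1 = 0
net2 = net1 NOR r = 0 NOR 0 = 1
net3 = t NOR p = 1 NOR 1 = 0
net4 = t NOR net3 = 1 NOR 0 = 0
net6 = net3 NOR net4 = 0 NOR 0 = 1
net7 = net1 NOR net6 = 0 NOR 1 = 0
net8 = r NOR t = 0 NOR 1 = 0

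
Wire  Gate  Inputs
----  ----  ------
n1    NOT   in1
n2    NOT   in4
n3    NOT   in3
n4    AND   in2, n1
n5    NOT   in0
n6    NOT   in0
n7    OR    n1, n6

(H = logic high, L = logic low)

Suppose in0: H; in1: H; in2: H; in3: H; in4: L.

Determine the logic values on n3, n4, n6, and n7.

n3 = L, n4 = L, n6 = L, n7 = L

n1 = NOT in1 = NOT H = L
n3 = NOT in3 = NOT H = L
n4 = in2 AND n1 = H AND L = L
n6 = NOT in0 = NOT H = L
n7 = n1 OR n6 = L OR L = L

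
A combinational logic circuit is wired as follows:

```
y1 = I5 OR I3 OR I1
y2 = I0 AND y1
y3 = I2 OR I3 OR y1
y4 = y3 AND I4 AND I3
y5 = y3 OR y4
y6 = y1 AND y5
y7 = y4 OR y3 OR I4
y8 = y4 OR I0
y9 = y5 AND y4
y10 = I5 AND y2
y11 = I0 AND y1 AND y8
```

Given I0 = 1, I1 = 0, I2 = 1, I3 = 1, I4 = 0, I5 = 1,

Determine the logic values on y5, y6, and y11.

y5 = 1, y6 = 1, y11 = 1

y1 = I5 OR I3 OR I1 = 1 OR 1 OR 0 = 1
y3 = I2 OR I3 OR y1 = 1 OR 1 OR 1 = 1
y4 = y3 AND I4 AND I3 = 1 AND 0 AND 1 = 0
y5 = y3 OR y4 = 1 OR 0 = 1
y6 = y1 AND y5 = 1 AND 1 = 1
y8 = y4 OR I0 = 0 OR 1 = 1
y11 = I0 AND y1 AND y8 = 1 AND 1 AND 1 = 1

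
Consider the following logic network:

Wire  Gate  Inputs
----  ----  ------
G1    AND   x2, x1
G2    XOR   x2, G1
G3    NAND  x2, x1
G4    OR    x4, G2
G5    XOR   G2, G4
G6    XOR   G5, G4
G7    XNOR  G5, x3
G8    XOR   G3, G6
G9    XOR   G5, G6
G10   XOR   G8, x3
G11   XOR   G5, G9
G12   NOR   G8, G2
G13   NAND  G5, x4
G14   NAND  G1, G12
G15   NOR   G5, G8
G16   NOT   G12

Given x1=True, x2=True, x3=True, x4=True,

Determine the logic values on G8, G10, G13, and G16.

G1 = x2 AND x1 = True AND True = True
G2 = x2 XOR G1 = True XOR True = False
G3 = x2 NAND x1 = True NAND True = False
G4 = x4 OR G2 = True OR False = True
G5 = G2 XOR G4 = False XOR True = True
G6 = G5 XOR G4 = True XOR True = False
G8 = G3 XOR G6 = False XOR False = False
G10 = G8 XOR x3 = False XOR True = True
G12 = G8 NOR G2 = False NOR False = True
G13 = G5 NAND x4 = True NAND True = False
G16 = NOT G12 = NOT True = False

G8 = False, G10 = True, G13 = False, G16 = False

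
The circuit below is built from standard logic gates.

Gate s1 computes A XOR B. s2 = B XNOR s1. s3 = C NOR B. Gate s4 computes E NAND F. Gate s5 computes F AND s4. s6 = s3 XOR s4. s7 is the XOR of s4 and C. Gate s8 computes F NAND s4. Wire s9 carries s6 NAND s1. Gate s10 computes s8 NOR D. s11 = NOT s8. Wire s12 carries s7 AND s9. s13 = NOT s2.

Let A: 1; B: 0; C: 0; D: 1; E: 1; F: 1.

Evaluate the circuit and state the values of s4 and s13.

s1 = A XOR B = 1 XOR 0 = 1
s2 = B XNOR s1 = 0 XNOR 1 = 0
s4 = E NAND F = 1 NAND 1 = 0
s13 = NOT s2 = NOT 0 = 1

s4 = 0, s13 = 1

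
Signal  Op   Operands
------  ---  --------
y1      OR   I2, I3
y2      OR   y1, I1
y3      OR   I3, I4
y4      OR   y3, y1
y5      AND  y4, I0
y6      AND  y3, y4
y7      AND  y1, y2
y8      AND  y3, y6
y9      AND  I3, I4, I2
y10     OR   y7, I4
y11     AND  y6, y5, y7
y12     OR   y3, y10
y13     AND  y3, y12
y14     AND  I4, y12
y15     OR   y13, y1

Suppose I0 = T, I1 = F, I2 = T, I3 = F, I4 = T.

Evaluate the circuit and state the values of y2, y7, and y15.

y2 = T, y7 = T, y15 = T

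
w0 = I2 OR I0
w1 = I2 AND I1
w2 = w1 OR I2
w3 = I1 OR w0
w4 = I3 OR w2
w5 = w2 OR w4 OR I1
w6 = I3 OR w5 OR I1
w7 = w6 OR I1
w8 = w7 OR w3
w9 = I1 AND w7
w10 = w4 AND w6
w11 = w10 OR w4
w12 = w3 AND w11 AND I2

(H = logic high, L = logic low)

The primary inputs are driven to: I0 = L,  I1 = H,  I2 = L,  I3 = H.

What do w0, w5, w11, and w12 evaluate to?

w0 = L; w5 = H; w11 = H; w12 = L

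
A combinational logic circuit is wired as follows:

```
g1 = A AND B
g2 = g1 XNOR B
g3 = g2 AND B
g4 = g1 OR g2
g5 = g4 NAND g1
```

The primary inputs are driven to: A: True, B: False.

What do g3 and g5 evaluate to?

g1 = A AND B = True AND False = False
g2 = g1 XNOR B = False XNOR False = True
g3 = g2 AND B = True AND False = False
g4 = g1 OR g2 = False OR True = True
g5 = g4 NAND g1 = True NAND False = True

g3 = False  g5 = True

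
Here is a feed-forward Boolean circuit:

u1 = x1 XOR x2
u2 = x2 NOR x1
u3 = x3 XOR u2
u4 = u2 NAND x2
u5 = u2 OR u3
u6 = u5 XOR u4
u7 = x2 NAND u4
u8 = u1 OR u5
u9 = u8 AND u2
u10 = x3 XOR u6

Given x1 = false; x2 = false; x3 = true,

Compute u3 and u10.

u3 = false; u10 = true

u2 = x2 NOR x1 = false NOR false = true
u3 = x3 XOR u2 = true XOR true = false
u4 = u2 NAND x2 = true NAND false = true
u5 = u2 OR u3 = true OR false = true
u6 = u5 XOR u4 = true XOR true = false
u10 = x3 XOR u6 = true XOR false = true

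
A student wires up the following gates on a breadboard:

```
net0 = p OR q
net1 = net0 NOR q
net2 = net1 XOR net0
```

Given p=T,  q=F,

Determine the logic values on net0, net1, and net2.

net0 = p OR q = T OR F = T
net1 = net0 NOR q = T NOR F = F
net2 = net1 XOR net0 = F XOR T = T

net0 = T, net1 = F, net2 = T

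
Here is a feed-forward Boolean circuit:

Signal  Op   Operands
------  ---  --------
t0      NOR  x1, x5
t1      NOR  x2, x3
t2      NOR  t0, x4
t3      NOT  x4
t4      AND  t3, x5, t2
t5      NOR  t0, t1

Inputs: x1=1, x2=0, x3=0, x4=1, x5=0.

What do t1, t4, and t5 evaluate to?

t1 = 1, t4 = 0, t5 = 0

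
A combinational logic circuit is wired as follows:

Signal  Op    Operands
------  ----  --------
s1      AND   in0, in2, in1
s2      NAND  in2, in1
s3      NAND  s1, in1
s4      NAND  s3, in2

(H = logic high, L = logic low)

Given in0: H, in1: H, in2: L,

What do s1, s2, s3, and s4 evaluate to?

s1 = L; s2 = H; s3 = H; s4 = H

s1 = in0 AND in2 AND in1 = H AND L AND H = L
s2 = in2 NAND in1 = L NAND H = H
s3 = s1 NAND in1 = L NAND H = H
s4 = s3 NAND in2 = H NAND L = H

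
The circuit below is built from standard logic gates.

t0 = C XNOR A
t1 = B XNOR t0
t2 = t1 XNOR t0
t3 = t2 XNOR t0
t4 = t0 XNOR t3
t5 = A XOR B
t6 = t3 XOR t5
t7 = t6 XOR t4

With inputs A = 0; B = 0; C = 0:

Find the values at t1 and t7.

t1 = 0, t7 = 0

t0 = C XNOR A = 0 XNOR 0 = 1
t1 = B XNOR t0 = 0 XNOR 1 = 0
t2 = t1 XNOR t0 = 0 XNOR 1 = 0
t3 = t2 XNOR t0 = 0 XNOR 1 = 0
t4 = t0 XNOR t3 = 1 XNOR 0 = 0
t5 = A XOR B = 0 XOR 0 = 0
t6 = t3 XOR t5 = 0 XOR 0 = 0
t7 = t6 XOR t4 = 0 XOR 0 = 0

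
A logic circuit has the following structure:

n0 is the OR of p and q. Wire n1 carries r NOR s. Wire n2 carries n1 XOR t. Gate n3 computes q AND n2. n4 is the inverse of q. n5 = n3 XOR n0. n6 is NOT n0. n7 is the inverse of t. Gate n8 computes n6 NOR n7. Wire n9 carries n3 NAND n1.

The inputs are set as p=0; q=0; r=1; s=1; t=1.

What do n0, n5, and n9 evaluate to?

n0 = 0, n5 = 0, n9 = 1

n0 = p OR q = 0 OR 0 = 0
n1 = r NOR s = 1 NOR 1 = 0
n2 = n1 XOR t = 0 XOR 1 = 1
n3 = q AND n2 = 0 AND 1 = 0
n5 = n3 XOR n0 = 0 XOR 0 = 0
n9 = n3 NAND n1 = 0 NAND 0 = 1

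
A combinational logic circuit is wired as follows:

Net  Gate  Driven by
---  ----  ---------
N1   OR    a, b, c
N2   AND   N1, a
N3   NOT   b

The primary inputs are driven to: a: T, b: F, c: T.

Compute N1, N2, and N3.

N1 = T, N2 = T, N3 = T

N1 = a OR b OR c = T OR F OR T = T
N2 = N1 AND a = T AND T = T
N3 = NOT b = NOT F = T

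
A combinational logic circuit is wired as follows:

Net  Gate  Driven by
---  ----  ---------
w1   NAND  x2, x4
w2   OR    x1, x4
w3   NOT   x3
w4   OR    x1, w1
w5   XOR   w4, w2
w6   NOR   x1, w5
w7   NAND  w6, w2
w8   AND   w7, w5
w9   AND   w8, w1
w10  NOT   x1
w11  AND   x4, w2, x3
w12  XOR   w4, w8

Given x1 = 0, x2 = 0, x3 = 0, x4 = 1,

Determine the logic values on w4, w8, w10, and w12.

w1 = x2 NAND x4 = 0 NAND 1 = 1
w2 = x1 OR x4 = 0 OR 1 = 1
w4 = x1 OR w1 = 0 OR 1 = 1
w5 = w4 XOR w2 = 1 XOR 1 = 0
w6 = x1 NOR w5 = 0 NOR 0 = 1
w7 = w6 NAND w2 = 1 NAND 1 = 0
w8 = w7 AND w5 = 0 AND 0 = 0
w10 = NOT x1 = NOT 0 = 1
w12 = w4 XOR w8 = 1 XOR 0 = 1

w4 = 1  w8 = 0  w10 = 1  w12 = 1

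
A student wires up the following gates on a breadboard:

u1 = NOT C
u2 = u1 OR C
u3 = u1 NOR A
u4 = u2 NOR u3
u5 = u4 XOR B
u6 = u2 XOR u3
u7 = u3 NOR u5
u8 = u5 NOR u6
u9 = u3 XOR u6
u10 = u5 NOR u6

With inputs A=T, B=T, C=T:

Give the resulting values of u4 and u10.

u4 = F  u10 = F

u1 = NOT C = NOT T = F
u2 = u1 OR C = F OR T = T
u3 = u1 NOR A = F NOR T = F
u4 = u2 NOR u3 = T NOR F = F
u5 = u4 XOR B = F XOR T = T
u6 = u2 XOR u3 = T XOR F = T
u10 = u5 NOR u6 = T NOR T = F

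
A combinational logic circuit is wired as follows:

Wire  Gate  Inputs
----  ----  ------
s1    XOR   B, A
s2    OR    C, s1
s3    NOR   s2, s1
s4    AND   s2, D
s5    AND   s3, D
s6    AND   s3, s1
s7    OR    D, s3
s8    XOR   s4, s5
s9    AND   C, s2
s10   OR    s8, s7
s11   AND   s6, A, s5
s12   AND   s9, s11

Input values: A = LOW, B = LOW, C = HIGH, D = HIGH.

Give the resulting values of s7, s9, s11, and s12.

s7 = HIGH  s9 = HIGH  s11 = LOW  s12 = LOW

s1 = B XOR A = LOW XOR LOW = LOW
s2 = C OR s1 = HIGH OR LOW = HIGH
s3 = s2 NOR s1 = HIGH NOR LOW = LOW
s5 = s3 AND D = LOW AND HIGH = LOW
s6 = s3 AND s1 = LOW AND LOW = LOW
s7 = D OR s3 = HIGH OR LOW = HIGH
s9 = C AND s2 = HIGH AND HIGH = HIGH
s11 = s6 AND A AND s5 = LOW AND LOW AND LOW = LOW
s12 = s9 AND s11 = HIGH AND LOW = LOW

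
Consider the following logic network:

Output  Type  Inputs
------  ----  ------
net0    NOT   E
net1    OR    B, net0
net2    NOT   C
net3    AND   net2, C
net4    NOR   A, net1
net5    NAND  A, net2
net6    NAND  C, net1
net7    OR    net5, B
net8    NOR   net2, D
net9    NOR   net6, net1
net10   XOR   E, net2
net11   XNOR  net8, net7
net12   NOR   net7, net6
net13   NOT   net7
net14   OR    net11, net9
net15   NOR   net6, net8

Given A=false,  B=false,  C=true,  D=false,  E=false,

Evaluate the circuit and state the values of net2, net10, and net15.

net2 = false, net10 = false, net15 = false

net0 = NOT E = NOT false = true
net1 = B OR net0 = false OR true = true
net2 = NOT C = NOT true = false
net6 = C NAND net1 = true NAND true = false
net8 = net2 NOR D = false NOR false = true
net10 = E XOR net2 = false XOR false = false
net15 = net6 NOR net8 = false NOR true = false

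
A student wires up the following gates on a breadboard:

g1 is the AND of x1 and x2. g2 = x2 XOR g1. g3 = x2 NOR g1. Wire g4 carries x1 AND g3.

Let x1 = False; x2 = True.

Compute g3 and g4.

g3 = False, g4 = False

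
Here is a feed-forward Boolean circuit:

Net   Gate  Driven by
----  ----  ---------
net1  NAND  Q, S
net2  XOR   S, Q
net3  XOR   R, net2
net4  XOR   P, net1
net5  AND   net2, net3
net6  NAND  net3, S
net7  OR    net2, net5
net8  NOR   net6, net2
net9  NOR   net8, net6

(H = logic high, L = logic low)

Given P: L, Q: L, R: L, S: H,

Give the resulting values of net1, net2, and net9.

net1 = Q NAND S = L NAND H = H
net2 = S XOR Q = H XOR L = H
net3 = R XOR net2 = L XOR H = H
net6 = net3 NAND S = H NAND H = L
net8 = net6 NOR net2 = L NOR H = L
net9 = net8 NOR net6 = L NOR L = H

net1 = H  net2 = H  net9 = H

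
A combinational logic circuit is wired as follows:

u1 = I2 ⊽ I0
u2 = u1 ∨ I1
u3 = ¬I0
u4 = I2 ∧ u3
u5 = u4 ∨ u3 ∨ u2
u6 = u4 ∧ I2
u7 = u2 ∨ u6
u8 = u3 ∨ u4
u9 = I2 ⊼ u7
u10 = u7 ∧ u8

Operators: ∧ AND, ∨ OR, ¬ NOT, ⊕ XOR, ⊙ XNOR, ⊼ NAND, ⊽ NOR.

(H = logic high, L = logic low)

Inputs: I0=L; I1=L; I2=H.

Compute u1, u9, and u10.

u1 = L  u9 = L  u10 = H

u1 = I2 NOR I0 = H NOR L = L
u2 = u1 OR I1 = L OR L = L
u3 = NOT I0 = NOT L = H
u4 = I2 AND u3 = H AND H = H
u6 = u4 AND I2 = H AND H = H
u7 = u2 OR u6 = L OR H = H
u8 = u3 OR u4 = H OR H = H
u9 = I2 NAND u7 = H NAND H = L
u10 = u7 AND u8 = H AND H = H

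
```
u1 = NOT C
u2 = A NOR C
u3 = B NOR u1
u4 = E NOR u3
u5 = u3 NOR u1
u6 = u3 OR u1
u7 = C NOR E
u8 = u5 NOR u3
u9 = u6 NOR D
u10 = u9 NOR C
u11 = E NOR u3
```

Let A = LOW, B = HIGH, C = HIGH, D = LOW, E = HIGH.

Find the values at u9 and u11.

u1 = NOT C = NOT HIGH = LOW
u3 = B NOR u1 = HIGH NOR LOW = LOW
u6 = u3 OR u1 = LOW OR LOW = LOW
u9 = u6 NOR D = LOW NOR LOW = HIGH
u11 = E NOR u3 = HIGH NOR LOW = LOW

u9 = HIGH  u11 = LOW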